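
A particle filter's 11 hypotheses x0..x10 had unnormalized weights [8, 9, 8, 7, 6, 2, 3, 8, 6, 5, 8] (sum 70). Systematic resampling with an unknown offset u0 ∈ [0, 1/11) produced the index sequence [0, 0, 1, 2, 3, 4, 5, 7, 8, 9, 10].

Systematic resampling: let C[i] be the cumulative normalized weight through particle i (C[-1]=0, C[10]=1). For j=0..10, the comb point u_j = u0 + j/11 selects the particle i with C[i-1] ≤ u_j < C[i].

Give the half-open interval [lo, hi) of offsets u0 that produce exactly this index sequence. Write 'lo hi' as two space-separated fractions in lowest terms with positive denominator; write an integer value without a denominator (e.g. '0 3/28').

C = [4/35, 17/70, 5/14, 16/35, 19/35, 4/7, 43/70, 51/70, 57/70, 31/35, 1]
j=0 picked index 0: u0 ∈ [0, 4/35)
j=1 picked index 0: u0 ∈ [-1/11, 9/385)
j=2 picked index 1: u0 ∈ [-26/385, 47/770)
j=3 picked index 2: u0 ∈ [-23/770, 13/154)
j=4 picked index 3: u0 ∈ [-1/154, 36/385)
j=5 picked index 4: u0 ∈ [1/385, 34/385)
j=6 picked index 5: u0 ∈ [-1/385, 2/77)
j=7 picked index 7: u0 ∈ [-17/770, 71/770)
j=8 picked index 8: u0 ∈ [1/770, 67/770)
j=9 picked index 9: u0 ∈ [-3/770, 26/385)
j=10 picked index 10: u0 ∈ [-9/385, 1/11)
intersection: [1/385, 9/385)

1/385 9/385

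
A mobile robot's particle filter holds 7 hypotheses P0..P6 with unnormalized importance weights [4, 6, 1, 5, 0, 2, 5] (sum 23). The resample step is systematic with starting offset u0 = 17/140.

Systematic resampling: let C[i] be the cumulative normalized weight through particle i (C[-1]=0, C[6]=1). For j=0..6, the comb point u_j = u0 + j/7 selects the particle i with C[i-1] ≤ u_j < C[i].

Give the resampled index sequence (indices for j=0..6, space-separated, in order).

0 1 1 3 3 6 6

C = [4/23, 10/23, 11/23, 16/23, 16/23, 18/23, 1]
j=0: u_0=17/140 ∈ [0, 4/23) → index 0
j=1: u_1=37/140 ∈ [4/23, 10/23) → index 1
j=2: u_2=57/140 ∈ [4/23, 10/23) → index 1
j=3: u_3=11/20 ∈ [11/23, 16/23) → index 3
j=4: u_4=97/140 ∈ [11/23, 16/23) → index 3
j=5: u_5=117/140 ∈ [18/23, 1) → index 6
j=6: u_6=137/140 ∈ [18/23, 1) → index 6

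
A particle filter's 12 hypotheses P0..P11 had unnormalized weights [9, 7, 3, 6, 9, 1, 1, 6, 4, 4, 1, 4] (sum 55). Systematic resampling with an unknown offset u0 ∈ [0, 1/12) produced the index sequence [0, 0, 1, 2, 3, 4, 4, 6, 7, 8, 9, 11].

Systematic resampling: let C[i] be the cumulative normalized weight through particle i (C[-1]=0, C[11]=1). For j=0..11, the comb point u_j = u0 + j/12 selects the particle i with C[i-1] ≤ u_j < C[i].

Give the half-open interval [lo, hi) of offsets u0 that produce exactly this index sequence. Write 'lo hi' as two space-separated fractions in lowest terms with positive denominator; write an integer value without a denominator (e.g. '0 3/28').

C = [9/55, 16/55, 19/55, 5/11, 34/55, 7/11, 36/55, 42/55, 46/55, 10/11, 51/55, 1]
j=0 picked index 0: u0 ∈ [0, 9/55)
j=1 picked index 0: u0 ∈ [-1/12, 53/660)
j=2 picked index 1: u0 ∈ [-1/330, 41/330)
j=3 picked index 2: u0 ∈ [9/220, 21/220)
j=4 picked index 3: u0 ∈ [2/165, 4/33)
j=5 picked index 4: u0 ∈ [5/132, 133/660)
j=6 picked index 4: u0 ∈ [-1/22, 13/110)
j=7 picked index 6: u0 ∈ [7/132, 47/660)
j=8 picked index 7: u0 ∈ [-2/165, 16/165)
j=9 picked index 8: u0 ∈ [3/220, 19/220)
j=10 picked index 9: u0 ∈ [1/330, 5/66)
j=11 picked index 11: u0 ∈ [7/660, 1/12)
intersection: [7/132, 47/660)

7/132 47/660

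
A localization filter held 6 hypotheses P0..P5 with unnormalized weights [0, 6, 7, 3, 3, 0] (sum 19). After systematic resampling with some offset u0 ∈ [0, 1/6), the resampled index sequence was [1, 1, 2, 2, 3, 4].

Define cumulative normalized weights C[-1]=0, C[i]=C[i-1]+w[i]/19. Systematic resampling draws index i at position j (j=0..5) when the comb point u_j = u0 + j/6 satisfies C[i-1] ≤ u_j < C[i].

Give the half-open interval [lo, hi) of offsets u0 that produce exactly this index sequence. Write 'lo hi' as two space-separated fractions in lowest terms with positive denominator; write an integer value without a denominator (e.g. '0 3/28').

1/57 17/114

C = [0, 6/19, 13/19, 16/19, 1, 1]
j=0 picked index 1: u0 ∈ [0, 6/19)
j=1 picked index 1: u0 ∈ [-1/6, 17/114)
j=2 picked index 2: u0 ∈ [-1/57, 20/57)
j=3 picked index 2: u0 ∈ [-7/38, 7/38)
j=4 picked index 3: u0 ∈ [1/57, 10/57)
j=5 picked index 4: u0 ∈ [1/114, 1/6)
intersection: [1/57, 17/114)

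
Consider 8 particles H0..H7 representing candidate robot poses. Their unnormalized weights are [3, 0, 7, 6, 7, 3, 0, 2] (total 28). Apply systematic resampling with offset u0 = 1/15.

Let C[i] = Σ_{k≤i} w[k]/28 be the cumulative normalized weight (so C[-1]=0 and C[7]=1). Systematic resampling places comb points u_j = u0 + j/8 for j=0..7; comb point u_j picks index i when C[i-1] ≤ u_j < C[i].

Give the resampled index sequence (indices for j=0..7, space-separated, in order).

0 2 2 3 3 4 4 7

C = [3/28, 3/28, 5/14, 4/7, 23/28, 13/14, 13/14, 1]
j=0: u_0=1/15 ∈ [0, 3/28) → index 0
j=1: u_1=23/120 ∈ [3/28, 5/14) → index 2
j=2: u_2=19/60 ∈ [3/28, 5/14) → index 2
j=3: u_3=53/120 ∈ [5/14, 4/7) → index 3
j=4: u_4=17/30 ∈ [5/14, 4/7) → index 3
j=5: u_5=83/120 ∈ [4/7, 23/28) → index 4
j=6: u_6=49/60 ∈ [4/7, 23/28) → index 4
j=7: u_7=113/120 ∈ [13/14, 1) → index 7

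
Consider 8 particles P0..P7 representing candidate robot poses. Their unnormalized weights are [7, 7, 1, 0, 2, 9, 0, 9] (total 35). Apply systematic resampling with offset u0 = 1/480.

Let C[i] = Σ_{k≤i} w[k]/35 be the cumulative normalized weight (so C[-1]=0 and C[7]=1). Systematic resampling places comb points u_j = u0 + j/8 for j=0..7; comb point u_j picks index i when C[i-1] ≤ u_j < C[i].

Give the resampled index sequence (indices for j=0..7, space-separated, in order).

C = [1/5, 2/5, 3/7, 3/7, 17/35, 26/35, 26/35, 1]
j=0: u_0=1/480 ∈ [0, 1/5) → index 0
j=1: u_1=61/480 ∈ [0, 1/5) → index 0
j=2: u_2=121/480 ∈ [1/5, 2/5) → index 1
j=3: u_3=181/480 ∈ [1/5, 2/5) → index 1
j=4: u_4=241/480 ∈ [17/35, 26/35) → index 5
j=5: u_5=301/480 ∈ [17/35, 26/35) → index 5
j=6: u_6=361/480 ∈ [26/35, 1) → index 7
j=7: u_7=421/480 ∈ [26/35, 1) → index 7

0 0 1 1 5 5 7 7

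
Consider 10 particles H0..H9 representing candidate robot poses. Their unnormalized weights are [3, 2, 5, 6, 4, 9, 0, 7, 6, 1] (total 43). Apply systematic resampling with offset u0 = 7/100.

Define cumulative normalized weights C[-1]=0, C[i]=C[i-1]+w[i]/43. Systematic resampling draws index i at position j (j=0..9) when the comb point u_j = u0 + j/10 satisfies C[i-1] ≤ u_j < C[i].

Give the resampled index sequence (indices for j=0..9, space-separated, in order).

C = [3/43, 5/43, 10/43, 16/43, 20/43, 29/43, 29/43, 36/43, 42/43, 1]
j=0: u_0=7/100 ∈ [3/43, 5/43) → index 1
j=1: u_1=17/100 ∈ [5/43, 10/43) → index 2
j=2: u_2=27/100 ∈ [10/43, 16/43) → index 3
j=3: u_3=37/100 ∈ [10/43, 16/43) → index 3
j=4: u_4=47/100 ∈ [20/43, 29/43) → index 5
j=5: u_5=57/100 ∈ [20/43, 29/43) → index 5
j=6: u_6=67/100 ∈ [20/43, 29/43) → index 5
j=7: u_7=77/100 ∈ [29/43, 36/43) → index 7
j=8: u_8=87/100 ∈ [36/43, 42/43) → index 8
j=9: u_9=97/100 ∈ [36/43, 42/43) → index 8

1 2 3 3 5 5 5 7 8 8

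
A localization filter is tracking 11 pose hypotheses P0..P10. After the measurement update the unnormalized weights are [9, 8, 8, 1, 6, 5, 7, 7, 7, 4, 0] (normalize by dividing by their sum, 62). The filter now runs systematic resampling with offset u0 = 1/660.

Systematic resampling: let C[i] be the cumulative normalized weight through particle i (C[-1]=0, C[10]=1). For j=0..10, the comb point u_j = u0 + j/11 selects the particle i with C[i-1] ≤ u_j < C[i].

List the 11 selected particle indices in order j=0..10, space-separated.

C = [9/62, 17/62, 25/62, 13/31, 16/31, 37/62, 22/31, 51/62, 29/31, 1, 1]
j=0: u_0=1/660 ∈ [0, 9/62) → index 0
j=1: u_1=61/660 ∈ [0, 9/62) → index 0
j=2: u_2=11/60 ∈ [9/62, 17/62) → index 1
j=3: u_3=181/660 ∈ [17/62, 25/62) → index 2
j=4: u_4=241/660 ∈ [17/62, 25/62) → index 2
j=5: u_5=301/660 ∈ [13/31, 16/31) → index 4
j=6: u_6=361/660 ∈ [16/31, 37/62) → index 5
j=7: u_7=421/660 ∈ [37/62, 22/31) → index 6
j=8: u_8=481/660 ∈ [22/31, 51/62) → index 7
j=9: u_9=541/660 ∈ [22/31, 51/62) → index 7
j=10: u_10=601/660 ∈ [51/62, 29/31) → index 8

0 0 1 2 2 4 5 6 7 7 8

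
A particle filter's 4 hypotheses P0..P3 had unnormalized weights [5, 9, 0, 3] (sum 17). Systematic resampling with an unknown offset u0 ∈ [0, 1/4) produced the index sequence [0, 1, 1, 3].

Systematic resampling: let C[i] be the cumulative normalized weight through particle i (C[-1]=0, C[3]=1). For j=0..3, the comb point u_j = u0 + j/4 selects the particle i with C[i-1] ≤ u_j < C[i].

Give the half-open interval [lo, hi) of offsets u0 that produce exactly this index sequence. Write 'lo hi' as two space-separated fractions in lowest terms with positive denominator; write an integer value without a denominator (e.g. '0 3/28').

C = [5/17, 14/17, 14/17, 1]
j=0 picked index 0: u0 ∈ [0, 5/17)
j=1 picked index 1: u0 ∈ [3/68, 39/68)
j=2 picked index 1: u0 ∈ [-7/34, 11/34)
j=3 picked index 3: u0 ∈ [5/68, 1/4)
intersection: [5/68, 1/4)

5/68 1/4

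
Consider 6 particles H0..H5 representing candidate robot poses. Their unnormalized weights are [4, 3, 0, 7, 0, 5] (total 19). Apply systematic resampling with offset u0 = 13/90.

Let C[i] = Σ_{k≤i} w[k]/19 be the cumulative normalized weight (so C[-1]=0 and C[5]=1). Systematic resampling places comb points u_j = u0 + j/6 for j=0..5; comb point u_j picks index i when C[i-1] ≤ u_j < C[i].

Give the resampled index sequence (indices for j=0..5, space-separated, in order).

0 1 3 3 5 5

C = [4/19, 7/19, 7/19, 14/19, 14/19, 1]
j=0: u_0=13/90 ∈ [0, 4/19) → index 0
j=1: u_1=14/45 ∈ [4/19, 7/19) → index 1
j=2: u_2=43/90 ∈ [7/19, 14/19) → index 3
j=3: u_3=29/45 ∈ [7/19, 14/19) → index 3
j=4: u_4=73/90 ∈ [14/19, 1) → index 5
j=5: u_5=44/45 ∈ [14/19, 1) → index 5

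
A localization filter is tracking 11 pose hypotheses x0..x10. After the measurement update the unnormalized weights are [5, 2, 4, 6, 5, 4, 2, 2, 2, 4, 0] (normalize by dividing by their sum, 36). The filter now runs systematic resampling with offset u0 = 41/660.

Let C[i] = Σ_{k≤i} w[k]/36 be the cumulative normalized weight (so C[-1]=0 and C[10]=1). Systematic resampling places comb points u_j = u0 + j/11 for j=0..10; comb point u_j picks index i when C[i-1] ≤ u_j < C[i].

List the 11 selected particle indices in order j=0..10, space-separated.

C = [5/36, 7/36, 11/36, 17/36, 11/18, 13/18, 7/9, 5/6, 8/9, 1, 1]
j=0: u_0=41/660 ∈ [0, 5/36) → index 0
j=1: u_1=101/660 ∈ [5/36, 7/36) → index 1
j=2: u_2=161/660 ∈ [7/36, 11/36) → index 2
j=3: u_3=221/660 ∈ [11/36, 17/36) → index 3
j=4: u_4=281/660 ∈ [11/36, 17/36) → index 3
j=5: u_5=31/60 ∈ [17/36, 11/18) → index 4
j=6: u_6=401/660 ∈ [17/36, 11/18) → index 4
j=7: u_7=461/660 ∈ [11/18, 13/18) → index 5
j=8: u_8=521/660 ∈ [7/9, 5/6) → index 7
j=9: u_9=581/660 ∈ [5/6, 8/9) → index 8
j=10: u_10=641/660 ∈ [8/9, 1) → index 9

0 1 2 3 3 4 4 5 7 8 9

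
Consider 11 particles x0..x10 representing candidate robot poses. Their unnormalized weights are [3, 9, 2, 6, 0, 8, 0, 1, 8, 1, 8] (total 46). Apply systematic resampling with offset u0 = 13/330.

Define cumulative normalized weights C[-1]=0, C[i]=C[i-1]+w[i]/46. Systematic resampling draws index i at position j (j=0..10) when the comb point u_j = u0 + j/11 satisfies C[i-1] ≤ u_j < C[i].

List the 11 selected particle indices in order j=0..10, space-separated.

C = [3/46, 6/23, 7/23, 10/23, 10/23, 14/23, 14/23, 29/46, 37/46, 19/23, 1]
j=0: u_0=13/330 ∈ [0, 3/46) → index 0
j=1: u_1=43/330 ∈ [3/46, 6/23) → index 1
j=2: u_2=73/330 ∈ [3/46, 6/23) → index 1
j=3: u_3=103/330 ∈ [7/23, 10/23) → index 3
j=4: u_4=133/330 ∈ [7/23, 10/23) → index 3
j=5: u_5=163/330 ∈ [10/23, 14/23) → index 5
j=6: u_6=193/330 ∈ [10/23, 14/23) → index 5
j=7: u_7=223/330 ∈ [29/46, 37/46) → index 8
j=8: u_8=23/30 ∈ [29/46, 37/46) → index 8
j=9: u_9=283/330 ∈ [19/23, 1) → index 10
j=10: u_10=313/330 ∈ [19/23, 1) → index 10

0 1 1 3 3 5 5 8 8 10 10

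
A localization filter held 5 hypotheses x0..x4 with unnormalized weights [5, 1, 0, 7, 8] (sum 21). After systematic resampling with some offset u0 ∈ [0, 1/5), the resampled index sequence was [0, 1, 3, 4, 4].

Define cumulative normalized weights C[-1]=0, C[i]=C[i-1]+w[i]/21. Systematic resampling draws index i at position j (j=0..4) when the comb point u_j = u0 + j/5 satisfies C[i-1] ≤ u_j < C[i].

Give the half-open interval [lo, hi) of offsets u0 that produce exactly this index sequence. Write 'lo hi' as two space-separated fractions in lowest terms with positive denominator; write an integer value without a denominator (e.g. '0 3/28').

4/105 3/35

C = [5/21, 2/7, 2/7, 13/21, 1]
j=0 picked index 0: u0 ∈ [0, 5/21)
j=1 picked index 1: u0 ∈ [4/105, 3/35)
j=2 picked index 3: u0 ∈ [-4/35, 23/105)
j=3 picked index 4: u0 ∈ [2/105, 2/5)
j=4 picked index 4: u0 ∈ [-19/105, 1/5)
intersection: [4/105, 3/35)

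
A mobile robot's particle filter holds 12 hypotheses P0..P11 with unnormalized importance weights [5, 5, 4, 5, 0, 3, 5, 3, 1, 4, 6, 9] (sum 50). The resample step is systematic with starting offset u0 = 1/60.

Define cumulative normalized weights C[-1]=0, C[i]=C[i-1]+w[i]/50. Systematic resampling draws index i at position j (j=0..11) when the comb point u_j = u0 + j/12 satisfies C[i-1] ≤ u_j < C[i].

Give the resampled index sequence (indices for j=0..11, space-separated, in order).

C = [1/10, 1/5, 7/25, 19/50, 19/50, 11/25, 27/50, 3/5, 31/50, 7/10, 41/50, 1]
j=0: u_0=1/60 ∈ [0, 1/10) → index 0
j=1: u_1=1/10 ∈ [1/10, 1/5) → index 1
j=2: u_2=11/60 ∈ [1/10, 1/5) → index 1
j=3: u_3=4/15 ∈ [1/5, 7/25) → index 2
j=4: u_4=7/20 ∈ [7/25, 19/50) → index 3
j=5: u_5=13/30 ∈ [19/50, 11/25) → index 5
j=6: u_6=31/60 ∈ [11/25, 27/50) → index 6
j=7: u_7=3/5 ∈ [3/5, 31/50) → index 8
j=8: u_8=41/60 ∈ [31/50, 7/10) → index 9
j=9: u_9=23/30 ∈ [7/10, 41/50) → index 10
j=10: u_10=17/20 ∈ [41/50, 1) → index 11
j=11: u_11=14/15 ∈ [41/50, 1) → index 11

0 1 1 2 3 5 6 8 9 10 11 11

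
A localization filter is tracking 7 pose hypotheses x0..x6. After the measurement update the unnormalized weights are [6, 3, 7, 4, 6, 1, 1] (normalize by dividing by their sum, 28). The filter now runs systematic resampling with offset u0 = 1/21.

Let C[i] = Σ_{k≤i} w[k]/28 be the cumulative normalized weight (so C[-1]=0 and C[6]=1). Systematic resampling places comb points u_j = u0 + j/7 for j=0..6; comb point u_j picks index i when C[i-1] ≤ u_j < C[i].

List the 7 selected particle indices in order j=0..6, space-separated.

C = [3/14, 9/28, 4/7, 5/7, 13/14, 27/28, 1]
j=0: u_0=1/21 ∈ [0, 3/14) → index 0
j=1: u_1=4/21 ∈ [0, 3/14) → index 0
j=2: u_2=1/3 ∈ [9/28, 4/7) → index 2
j=3: u_3=10/21 ∈ [9/28, 4/7) → index 2
j=4: u_4=13/21 ∈ [4/7, 5/7) → index 3
j=5: u_5=16/21 ∈ [5/7, 13/14) → index 4
j=6: u_6=19/21 ∈ [5/7, 13/14) → index 4

0 0 2 2 3 4 4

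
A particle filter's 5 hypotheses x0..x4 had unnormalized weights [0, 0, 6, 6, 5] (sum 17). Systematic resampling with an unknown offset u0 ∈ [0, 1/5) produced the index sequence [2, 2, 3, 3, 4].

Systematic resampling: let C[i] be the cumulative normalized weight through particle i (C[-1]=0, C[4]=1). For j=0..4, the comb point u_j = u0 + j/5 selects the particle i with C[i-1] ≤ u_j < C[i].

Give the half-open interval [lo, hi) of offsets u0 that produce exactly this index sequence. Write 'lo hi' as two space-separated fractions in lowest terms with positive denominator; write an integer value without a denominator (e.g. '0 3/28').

0 9/85

C = [0, 0, 6/17, 12/17, 1]
j=0 picked index 2: u0 ∈ [0, 6/17)
j=1 picked index 2: u0 ∈ [-1/5, 13/85)
j=2 picked index 3: u0 ∈ [-4/85, 26/85)
j=3 picked index 3: u0 ∈ [-21/85, 9/85)
j=4 picked index 4: u0 ∈ [-8/85, 1/5)
intersection: [0, 9/85)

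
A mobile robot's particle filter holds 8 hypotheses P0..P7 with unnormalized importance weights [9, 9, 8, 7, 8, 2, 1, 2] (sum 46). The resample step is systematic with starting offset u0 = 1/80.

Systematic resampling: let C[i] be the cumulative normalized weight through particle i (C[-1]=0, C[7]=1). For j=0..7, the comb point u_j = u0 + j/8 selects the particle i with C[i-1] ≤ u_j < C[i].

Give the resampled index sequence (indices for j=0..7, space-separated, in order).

C = [9/46, 9/23, 13/23, 33/46, 41/46, 43/46, 22/23, 1]
j=0: u_0=1/80 ∈ [0, 9/46) → index 0
j=1: u_1=11/80 ∈ [0, 9/46) → index 0
j=2: u_2=21/80 ∈ [9/46, 9/23) → index 1
j=3: u_3=31/80 ∈ [9/46, 9/23) → index 1
j=4: u_4=41/80 ∈ [9/23, 13/23) → index 2
j=5: u_5=51/80 ∈ [13/23, 33/46) → index 3
j=6: u_6=61/80 ∈ [33/46, 41/46) → index 4
j=7: u_7=71/80 ∈ [33/46, 41/46) → index 4

0 0 1 1 2 3 4 4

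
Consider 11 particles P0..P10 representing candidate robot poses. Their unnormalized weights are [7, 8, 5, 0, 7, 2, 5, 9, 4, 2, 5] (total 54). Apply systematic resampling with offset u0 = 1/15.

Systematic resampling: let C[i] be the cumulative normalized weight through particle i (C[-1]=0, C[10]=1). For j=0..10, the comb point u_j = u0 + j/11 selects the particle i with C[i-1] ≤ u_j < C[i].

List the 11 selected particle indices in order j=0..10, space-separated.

C = [7/54, 5/18, 10/27, 10/27, 1/2, 29/54, 17/27, 43/54, 47/54, 49/54, 1]
j=0: u_0=1/15 ∈ [0, 7/54) → index 0
j=1: u_1=26/165 ∈ [7/54, 5/18) → index 1
j=2: u_2=41/165 ∈ [7/54, 5/18) → index 1
j=3: u_3=56/165 ∈ [5/18, 10/27) → index 2
j=4: u_4=71/165 ∈ [10/27, 1/2) → index 4
j=5: u_5=86/165 ∈ [1/2, 29/54) → index 5
j=6: u_6=101/165 ∈ [29/54, 17/27) → index 6
j=7: u_7=116/165 ∈ [17/27, 43/54) → index 7
j=8: u_8=131/165 ∈ [17/27, 43/54) → index 7
j=9: u_9=146/165 ∈ [47/54, 49/54) → index 9
j=10: u_10=161/165 ∈ [49/54, 1) → index 10

0 1 1 2 4 5 6 7 7 9 10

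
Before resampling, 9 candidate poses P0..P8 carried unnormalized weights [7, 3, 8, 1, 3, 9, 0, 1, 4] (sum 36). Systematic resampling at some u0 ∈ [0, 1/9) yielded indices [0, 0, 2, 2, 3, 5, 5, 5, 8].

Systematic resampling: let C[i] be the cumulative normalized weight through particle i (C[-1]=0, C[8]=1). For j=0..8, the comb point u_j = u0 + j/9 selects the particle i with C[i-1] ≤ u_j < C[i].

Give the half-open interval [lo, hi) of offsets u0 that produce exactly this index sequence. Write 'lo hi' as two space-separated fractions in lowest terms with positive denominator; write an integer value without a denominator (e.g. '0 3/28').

1/18 1/12

C = [7/36, 5/18, 1/2, 19/36, 11/18, 31/36, 31/36, 8/9, 1]
j=0 picked index 0: u0 ∈ [0, 7/36)
j=1 picked index 0: u0 ∈ [-1/9, 1/12)
j=2 picked index 2: u0 ∈ [1/18, 5/18)
j=3 picked index 2: u0 ∈ [-1/18, 1/6)
j=4 picked index 3: u0 ∈ [1/18, 1/12)
j=5 picked index 5: u0 ∈ [1/18, 11/36)
j=6 picked index 5: u0 ∈ [-1/18, 7/36)
j=7 picked index 5: u0 ∈ [-1/6, 1/12)
j=8 picked index 8: u0 ∈ [0, 1/9)
intersection: [1/18, 1/12)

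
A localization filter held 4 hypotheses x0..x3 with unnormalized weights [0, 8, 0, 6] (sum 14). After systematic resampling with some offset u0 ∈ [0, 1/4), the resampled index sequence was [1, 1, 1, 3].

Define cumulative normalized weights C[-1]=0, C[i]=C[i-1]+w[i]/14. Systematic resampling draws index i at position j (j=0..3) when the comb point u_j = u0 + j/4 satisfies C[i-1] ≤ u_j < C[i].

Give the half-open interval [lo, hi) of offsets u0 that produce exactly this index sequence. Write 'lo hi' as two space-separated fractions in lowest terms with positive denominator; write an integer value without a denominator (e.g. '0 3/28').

0 1/14

C = [0, 4/7, 4/7, 1]
j=0 picked index 1: u0 ∈ [0, 4/7)
j=1 picked index 1: u0 ∈ [-1/4, 9/28)
j=2 picked index 1: u0 ∈ [-1/2, 1/14)
j=3 picked index 3: u0 ∈ [-5/28, 1/4)
intersection: [0, 1/14)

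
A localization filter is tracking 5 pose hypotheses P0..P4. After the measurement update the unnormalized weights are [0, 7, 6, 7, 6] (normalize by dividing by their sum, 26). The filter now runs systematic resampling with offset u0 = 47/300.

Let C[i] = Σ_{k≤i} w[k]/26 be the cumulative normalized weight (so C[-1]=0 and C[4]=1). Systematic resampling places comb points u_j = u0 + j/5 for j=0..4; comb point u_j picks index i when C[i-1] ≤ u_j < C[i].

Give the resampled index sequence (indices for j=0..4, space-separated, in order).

C = [0, 7/26, 1/2, 10/13, 1]
j=0: u_0=47/300 ∈ [0, 7/26) → index 1
j=1: u_1=107/300 ∈ [7/26, 1/2) → index 2
j=2: u_2=167/300 ∈ [1/2, 10/13) → index 3
j=3: u_3=227/300 ∈ [1/2, 10/13) → index 3
j=4: u_4=287/300 ∈ [10/13, 1) → index 4

1 2 3 3 4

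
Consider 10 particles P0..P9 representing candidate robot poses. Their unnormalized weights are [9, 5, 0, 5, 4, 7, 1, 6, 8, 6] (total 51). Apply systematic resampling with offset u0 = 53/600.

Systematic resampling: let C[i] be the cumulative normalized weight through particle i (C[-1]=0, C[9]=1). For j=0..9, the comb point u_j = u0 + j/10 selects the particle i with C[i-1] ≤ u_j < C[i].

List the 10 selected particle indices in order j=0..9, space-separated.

0 1 3 4 5 6 7 8 9 9

C = [3/17, 14/51, 14/51, 19/51, 23/51, 10/17, 31/51, 37/51, 15/17, 1]
j=0: u_0=53/600 ∈ [0, 3/17) → index 0
j=1: u_1=113/600 ∈ [3/17, 14/51) → index 1
j=2: u_2=173/600 ∈ [14/51, 19/51) → index 3
j=3: u_3=233/600 ∈ [19/51, 23/51) → index 4
j=4: u_4=293/600 ∈ [23/51, 10/17) → index 5
j=5: u_5=353/600 ∈ [10/17, 31/51) → index 6
j=6: u_6=413/600 ∈ [31/51, 37/51) → index 7
j=7: u_7=473/600 ∈ [37/51, 15/17) → index 8
j=8: u_8=533/600 ∈ [15/17, 1) → index 9
j=9: u_9=593/600 ∈ [15/17, 1) → index 9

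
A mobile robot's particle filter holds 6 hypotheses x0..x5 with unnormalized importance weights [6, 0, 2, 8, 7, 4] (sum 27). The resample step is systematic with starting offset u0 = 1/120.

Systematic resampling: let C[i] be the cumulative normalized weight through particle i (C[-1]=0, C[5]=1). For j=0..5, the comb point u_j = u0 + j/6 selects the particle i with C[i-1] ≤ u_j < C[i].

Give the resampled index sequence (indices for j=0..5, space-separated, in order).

0 0 3 3 4 4

C = [2/9, 2/9, 8/27, 16/27, 23/27, 1]
j=0: u_0=1/120 ∈ [0, 2/9) → index 0
j=1: u_1=7/40 ∈ [0, 2/9) → index 0
j=2: u_2=41/120 ∈ [8/27, 16/27) → index 3
j=3: u_3=61/120 ∈ [8/27, 16/27) → index 3
j=4: u_4=27/40 ∈ [16/27, 23/27) → index 4
j=5: u_5=101/120 ∈ [16/27, 23/27) → index 4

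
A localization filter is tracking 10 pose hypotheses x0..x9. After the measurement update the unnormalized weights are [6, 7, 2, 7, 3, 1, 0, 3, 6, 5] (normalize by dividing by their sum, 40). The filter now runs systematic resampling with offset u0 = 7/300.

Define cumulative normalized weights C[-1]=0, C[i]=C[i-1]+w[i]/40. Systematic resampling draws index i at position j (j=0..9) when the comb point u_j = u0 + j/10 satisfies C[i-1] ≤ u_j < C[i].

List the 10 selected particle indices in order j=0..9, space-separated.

0 0 1 1 3 3 4 7 8 9

C = [3/20, 13/40, 3/8, 11/20, 5/8, 13/20, 13/20, 29/40, 7/8, 1]
j=0: u_0=7/300 ∈ [0, 3/20) → index 0
j=1: u_1=37/300 ∈ [0, 3/20) → index 0
j=2: u_2=67/300 ∈ [3/20, 13/40) → index 1
j=3: u_3=97/300 ∈ [3/20, 13/40) → index 1
j=4: u_4=127/300 ∈ [3/8, 11/20) → index 3
j=5: u_5=157/300 ∈ [3/8, 11/20) → index 3
j=6: u_6=187/300 ∈ [11/20, 5/8) → index 4
j=7: u_7=217/300 ∈ [13/20, 29/40) → index 7
j=8: u_8=247/300 ∈ [29/40, 7/8) → index 8
j=9: u_9=277/300 ∈ [7/8, 1) → index 9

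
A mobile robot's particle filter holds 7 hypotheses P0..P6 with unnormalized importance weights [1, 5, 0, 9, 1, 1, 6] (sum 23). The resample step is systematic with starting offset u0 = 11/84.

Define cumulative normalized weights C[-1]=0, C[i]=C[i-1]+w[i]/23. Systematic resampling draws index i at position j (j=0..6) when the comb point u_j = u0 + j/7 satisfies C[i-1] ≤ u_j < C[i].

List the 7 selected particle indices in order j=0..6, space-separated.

1 3 3 3 5 6 6

C = [1/23, 6/23, 6/23, 15/23, 16/23, 17/23, 1]
j=0: u_0=11/84 ∈ [1/23, 6/23) → index 1
j=1: u_1=23/84 ∈ [6/23, 15/23) → index 3
j=2: u_2=5/12 ∈ [6/23, 15/23) → index 3
j=3: u_3=47/84 ∈ [6/23, 15/23) → index 3
j=4: u_4=59/84 ∈ [16/23, 17/23) → index 5
j=5: u_5=71/84 ∈ [17/23, 1) → index 6
j=6: u_6=83/84 ∈ [17/23, 1) → index 6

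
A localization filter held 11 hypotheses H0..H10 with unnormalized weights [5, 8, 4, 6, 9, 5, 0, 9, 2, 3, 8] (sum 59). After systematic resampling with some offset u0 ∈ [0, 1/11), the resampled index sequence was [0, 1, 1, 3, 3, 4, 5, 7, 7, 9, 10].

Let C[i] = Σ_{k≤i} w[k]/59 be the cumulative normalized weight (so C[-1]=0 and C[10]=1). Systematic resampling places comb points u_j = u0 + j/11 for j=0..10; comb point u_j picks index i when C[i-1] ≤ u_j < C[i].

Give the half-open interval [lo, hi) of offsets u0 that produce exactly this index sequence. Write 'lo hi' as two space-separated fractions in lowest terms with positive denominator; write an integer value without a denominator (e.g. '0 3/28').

C = [5/59, 13/59, 17/59, 23/59, 32/59, 37/59, 37/59, 46/59, 48/59, 51/59, 1]
j=0 picked index 0: u0 ∈ [0, 5/59)
j=1 picked index 1: u0 ∈ [-4/649, 84/649)
j=2 picked index 1: u0 ∈ [-63/649, 25/649)
j=3 picked index 3: u0 ∈ [10/649, 76/649)
j=4 picked index 3: u0 ∈ [-49/649, 17/649)
j=5 picked index 4: u0 ∈ [-42/649, 57/649)
j=6 picked index 5: u0 ∈ [-2/649, 53/649)
j=7 picked index 7: u0 ∈ [-6/649, 93/649)
j=8 picked index 7: u0 ∈ [-65/649, 34/649)
j=9 picked index 9: u0 ∈ [-3/649, 30/649)
j=10 picked index 10: u0 ∈ [-29/649, 1/11)
intersection: [10/649, 17/649)

10/649 17/649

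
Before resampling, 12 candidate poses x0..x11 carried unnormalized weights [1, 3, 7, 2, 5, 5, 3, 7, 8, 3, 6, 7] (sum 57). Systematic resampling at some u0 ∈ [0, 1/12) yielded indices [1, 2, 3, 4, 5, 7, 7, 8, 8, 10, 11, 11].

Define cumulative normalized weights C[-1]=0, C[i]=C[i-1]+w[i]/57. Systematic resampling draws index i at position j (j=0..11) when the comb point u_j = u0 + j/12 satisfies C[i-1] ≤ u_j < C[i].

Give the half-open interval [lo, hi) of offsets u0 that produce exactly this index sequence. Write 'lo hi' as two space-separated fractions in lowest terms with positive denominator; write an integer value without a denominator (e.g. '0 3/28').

5/114 1/19

C = [1/57, 4/57, 11/57, 13/57, 6/19, 23/57, 26/57, 11/19, 41/57, 44/57, 50/57, 1]
j=0 picked index 1: u0 ∈ [1/57, 4/57)
j=1 picked index 2: u0 ∈ [-1/76, 25/228)
j=2 picked index 3: u0 ∈ [1/38, 7/114)
j=3 picked index 4: u0 ∈ [-5/228, 5/76)
j=4 picked index 5: u0 ∈ [-1/57, 4/57)
j=5 picked index 7: u0 ∈ [3/76, 37/228)
j=6 picked index 7: u0 ∈ [-5/114, 3/38)
j=7 picked index 8: u0 ∈ [-1/228, 31/228)
j=8 picked index 8: u0 ∈ [-5/57, 1/19)
j=9 picked index 10: u0 ∈ [5/228, 29/228)
j=10 picked index 11: u0 ∈ [5/114, 1/6)
j=11 picked index 11: u0 ∈ [-3/76, 1/12)
intersection: [5/114, 1/19)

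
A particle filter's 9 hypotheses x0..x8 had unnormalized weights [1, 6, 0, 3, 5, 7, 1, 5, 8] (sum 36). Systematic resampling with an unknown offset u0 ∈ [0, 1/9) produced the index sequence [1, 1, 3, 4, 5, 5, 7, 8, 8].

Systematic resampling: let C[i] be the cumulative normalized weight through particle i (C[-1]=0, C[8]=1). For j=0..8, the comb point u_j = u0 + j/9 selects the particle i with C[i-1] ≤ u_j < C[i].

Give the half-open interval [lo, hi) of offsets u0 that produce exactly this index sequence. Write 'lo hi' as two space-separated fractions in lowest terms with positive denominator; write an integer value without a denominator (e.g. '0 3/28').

1/36 1/18

C = [1/36, 7/36, 7/36, 5/18, 5/12, 11/18, 23/36, 7/9, 1]
j=0 picked index 1: u0 ∈ [1/36, 7/36)
j=1 picked index 1: u0 ∈ [-1/12, 1/12)
j=2 picked index 3: u0 ∈ [-1/36, 1/18)
j=3 picked index 4: u0 ∈ [-1/18, 1/12)
j=4 picked index 5: u0 ∈ [-1/36, 1/6)
j=5 picked index 5: u0 ∈ [-5/36, 1/18)
j=6 picked index 7: u0 ∈ [-1/36, 1/9)
j=7 picked index 8: u0 ∈ [0, 2/9)
j=8 picked index 8: u0 ∈ [-1/9, 1/9)
intersection: [1/36, 1/18)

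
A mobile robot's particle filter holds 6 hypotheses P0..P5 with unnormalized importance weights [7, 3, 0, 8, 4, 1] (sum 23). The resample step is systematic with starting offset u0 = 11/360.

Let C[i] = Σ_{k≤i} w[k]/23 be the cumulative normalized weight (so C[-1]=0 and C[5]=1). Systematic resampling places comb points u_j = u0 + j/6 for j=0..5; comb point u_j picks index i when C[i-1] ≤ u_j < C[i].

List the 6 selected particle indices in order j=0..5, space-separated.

0 0 1 3 3 4

C = [7/23, 10/23, 10/23, 18/23, 22/23, 1]
j=0: u_0=11/360 ∈ [0, 7/23) → index 0
j=1: u_1=71/360 ∈ [0, 7/23) → index 0
j=2: u_2=131/360 ∈ [7/23, 10/23) → index 1
j=3: u_3=191/360 ∈ [10/23, 18/23) → index 3
j=4: u_4=251/360 ∈ [10/23, 18/23) → index 3
j=5: u_5=311/360 ∈ [18/23, 22/23) → index 4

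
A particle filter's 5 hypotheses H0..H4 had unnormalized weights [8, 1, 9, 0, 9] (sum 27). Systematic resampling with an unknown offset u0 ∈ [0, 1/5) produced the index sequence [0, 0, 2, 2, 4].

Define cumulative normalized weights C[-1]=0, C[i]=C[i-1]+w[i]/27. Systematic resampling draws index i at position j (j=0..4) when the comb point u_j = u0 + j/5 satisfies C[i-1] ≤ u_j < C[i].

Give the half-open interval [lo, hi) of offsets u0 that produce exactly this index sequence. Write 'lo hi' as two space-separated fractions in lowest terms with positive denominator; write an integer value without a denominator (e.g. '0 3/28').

0 1/15

C = [8/27, 1/3, 2/3, 2/3, 1]
j=0 picked index 0: u0 ∈ [0, 8/27)
j=1 picked index 0: u0 ∈ [-1/5, 13/135)
j=2 picked index 2: u0 ∈ [-1/15, 4/15)
j=3 picked index 2: u0 ∈ [-4/15, 1/15)
j=4 picked index 4: u0 ∈ [-2/15, 1/5)
intersection: [0, 1/15)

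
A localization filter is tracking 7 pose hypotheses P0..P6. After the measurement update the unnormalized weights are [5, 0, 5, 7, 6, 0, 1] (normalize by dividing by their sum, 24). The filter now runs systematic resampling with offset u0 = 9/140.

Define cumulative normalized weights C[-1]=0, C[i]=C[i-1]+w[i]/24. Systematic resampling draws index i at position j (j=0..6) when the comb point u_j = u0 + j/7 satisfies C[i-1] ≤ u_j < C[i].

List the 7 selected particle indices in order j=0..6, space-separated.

C = [5/24, 5/24, 5/12, 17/24, 23/24, 23/24, 1]
j=0: u_0=9/140 ∈ [0, 5/24) → index 0
j=1: u_1=29/140 ∈ [0, 5/24) → index 0
j=2: u_2=7/20 ∈ [5/24, 5/12) → index 2
j=3: u_3=69/140 ∈ [5/12, 17/24) → index 3
j=4: u_4=89/140 ∈ [5/12, 17/24) → index 3
j=5: u_5=109/140 ∈ [17/24, 23/24) → index 4
j=6: u_6=129/140 ∈ [17/24, 23/24) → index 4

0 0 2 3 3 4 4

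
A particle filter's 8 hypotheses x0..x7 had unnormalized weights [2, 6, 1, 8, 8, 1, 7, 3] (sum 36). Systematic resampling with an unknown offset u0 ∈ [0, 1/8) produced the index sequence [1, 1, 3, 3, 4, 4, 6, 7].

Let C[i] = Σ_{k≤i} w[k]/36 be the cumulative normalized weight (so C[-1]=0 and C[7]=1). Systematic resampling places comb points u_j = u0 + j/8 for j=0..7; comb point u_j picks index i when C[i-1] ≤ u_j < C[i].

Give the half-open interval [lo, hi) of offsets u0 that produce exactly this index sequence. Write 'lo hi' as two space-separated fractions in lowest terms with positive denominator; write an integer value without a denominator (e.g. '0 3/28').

1/18 5/72

C = [1/18, 2/9, 1/4, 17/36, 25/36, 13/18, 11/12, 1]
j=0 picked index 1: u0 ∈ [1/18, 2/9)
j=1 picked index 1: u0 ∈ [-5/72, 7/72)
j=2 picked index 3: u0 ∈ [0, 2/9)
j=3 picked index 3: u0 ∈ [-1/8, 7/72)
j=4 picked index 4: u0 ∈ [-1/36, 7/36)
j=5 picked index 4: u0 ∈ [-11/72, 5/72)
j=6 picked index 6: u0 ∈ [-1/36, 1/6)
j=7 picked index 7: u0 ∈ [1/24, 1/8)
intersection: [1/18, 5/72)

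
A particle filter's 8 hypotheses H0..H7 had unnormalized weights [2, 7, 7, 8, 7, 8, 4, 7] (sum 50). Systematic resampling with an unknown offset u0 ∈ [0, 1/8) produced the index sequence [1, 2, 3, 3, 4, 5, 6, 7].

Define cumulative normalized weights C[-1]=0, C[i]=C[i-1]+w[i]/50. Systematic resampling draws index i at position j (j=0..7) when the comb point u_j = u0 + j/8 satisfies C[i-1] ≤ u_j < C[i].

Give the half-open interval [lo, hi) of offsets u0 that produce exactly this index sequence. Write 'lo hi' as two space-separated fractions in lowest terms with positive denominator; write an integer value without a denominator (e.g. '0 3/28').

C = [1/25, 9/50, 8/25, 12/25, 31/50, 39/50, 43/50, 1]
j=0 picked index 1: u0 ∈ [1/25, 9/50)
j=1 picked index 2: u0 ∈ [11/200, 39/200)
j=2 picked index 3: u0 ∈ [7/100, 23/100)
j=3 picked index 3: u0 ∈ [-11/200, 21/200)
j=4 picked index 4: u0 ∈ [-1/50, 3/25)
j=5 picked index 5: u0 ∈ [-1/200, 31/200)
j=6 picked index 6: u0 ∈ [3/100, 11/100)
j=7 picked index 7: u0 ∈ [-3/200, 1/8)
intersection: [7/100, 21/200)

7/100 21/200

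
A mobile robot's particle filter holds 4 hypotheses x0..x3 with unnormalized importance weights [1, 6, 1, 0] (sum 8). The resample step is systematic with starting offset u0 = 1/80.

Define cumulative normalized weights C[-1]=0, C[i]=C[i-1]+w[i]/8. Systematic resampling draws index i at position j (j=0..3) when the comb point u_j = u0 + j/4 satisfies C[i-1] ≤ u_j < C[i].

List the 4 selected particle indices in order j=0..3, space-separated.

0 1 1 1

C = [1/8, 7/8, 1, 1]
j=0: u_0=1/80 ∈ [0, 1/8) → index 0
j=1: u_1=21/80 ∈ [1/8, 7/8) → index 1
j=2: u_2=41/80 ∈ [1/8, 7/8) → index 1
j=3: u_3=61/80 ∈ [1/8, 7/8) → index 1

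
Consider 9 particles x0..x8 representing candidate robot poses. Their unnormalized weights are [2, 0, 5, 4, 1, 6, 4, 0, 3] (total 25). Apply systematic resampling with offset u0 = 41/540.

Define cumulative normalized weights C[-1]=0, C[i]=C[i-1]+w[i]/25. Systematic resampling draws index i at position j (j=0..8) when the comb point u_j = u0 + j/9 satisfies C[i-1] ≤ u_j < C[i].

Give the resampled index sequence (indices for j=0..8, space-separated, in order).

0 2 3 3 5 5 6 6 8

C = [2/25, 2/25, 7/25, 11/25, 12/25, 18/25, 22/25, 22/25, 1]
j=0: u_0=41/540 ∈ [0, 2/25) → index 0
j=1: u_1=101/540 ∈ [2/25, 7/25) → index 2
j=2: u_2=161/540 ∈ [7/25, 11/25) → index 3
j=3: u_3=221/540 ∈ [7/25, 11/25) → index 3
j=4: u_4=281/540 ∈ [12/25, 18/25) → index 5
j=5: u_5=341/540 ∈ [12/25, 18/25) → index 5
j=6: u_6=401/540 ∈ [18/25, 22/25) → index 6
j=7: u_7=461/540 ∈ [18/25, 22/25) → index 6
j=8: u_8=521/540 ∈ [22/25, 1) → index 8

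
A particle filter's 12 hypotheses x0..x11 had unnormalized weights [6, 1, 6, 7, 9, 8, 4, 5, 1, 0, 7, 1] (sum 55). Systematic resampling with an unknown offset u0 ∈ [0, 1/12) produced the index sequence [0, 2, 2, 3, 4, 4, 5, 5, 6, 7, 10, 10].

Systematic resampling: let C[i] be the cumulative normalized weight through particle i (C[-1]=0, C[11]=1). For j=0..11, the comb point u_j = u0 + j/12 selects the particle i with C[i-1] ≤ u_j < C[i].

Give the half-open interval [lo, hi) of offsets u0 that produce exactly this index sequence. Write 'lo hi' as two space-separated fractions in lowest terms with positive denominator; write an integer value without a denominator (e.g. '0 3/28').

C = [6/55, 7/55, 13/55, 4/11, 29/55, 37/55, 41/55, 46/55, 47/55, 47/55, 54/55, 1]
j=0 picked index 0: u0 ∈ [0, 6/55)
j=1 picked index 2: u0 ∈ [29/660, 101/660)
j=2 picked index 2: u0 ∈ [-13/330, 23/330)
j=3 picked index 3: u0 ∈ [-3/220, 5/44)
j=4 picked index 4: u0 ∈ [1/33, 32/165)
j=5 picked index 4: u0 ∈ [-7/132, 73/660)
j=6 picked index 5: u0 ∈ [3/110, 19/110)
j=7 picked index 5: u0 ∈ [-37/660, 59/660)
j=8 picked index 6: u0 ∈ [1/165, 13/165)
j=9 picked index 7: u0 ∈ [-1/220, 19/220)
j=10 picked index 10: u0 ∈ [7/330, 49/330)
j=11 picked index 10: u0 ∈ [-41/660, 43/660)
intersection: [29/660, 43/660)

29/660 43/660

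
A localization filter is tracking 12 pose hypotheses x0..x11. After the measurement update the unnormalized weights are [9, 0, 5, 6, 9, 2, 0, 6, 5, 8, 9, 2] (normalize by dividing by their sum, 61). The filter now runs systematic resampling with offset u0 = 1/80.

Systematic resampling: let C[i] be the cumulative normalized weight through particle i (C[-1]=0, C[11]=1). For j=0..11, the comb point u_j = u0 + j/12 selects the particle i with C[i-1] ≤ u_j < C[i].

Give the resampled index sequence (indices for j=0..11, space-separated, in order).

0 0 2 3 4 4 7 7 8 9 10 10

C = [9/61, 9/61, 14/61, 20/61, 29/61, 31/61, 31/61, 37/61, 42/61, 50/61, 59/61, 1]
j=0: u_0=1/80 ∈ [0, 9/61) → index 0
j=1: u_1=23/240 ∈ [0, 9/61) → index 0
j=2: u_2=43/240 ∈ [9/61, 14/61) → index 2
j=3: u_3=21/80 ∈ [14/61, 20/61) → index 3
j=4: u_4=83/240 ∈ [20/61, 29/61) → index 4
j=5: u_5=103/240 ∈ [20/61, 29/61) → index 4
j=6: u_6=41/80 ∈ [31/61, 37/61) → index 7
j=7: u_7=143/240 ∈ [31/61, 37/61) → index 7
j=8: u_8=163/240 ∈ [37/61, 42/61) → index 8
j=9: u_9=61/80 ∈ [42/61, 50/61) → index 9
j=10: u_10=203/240 ∈ [50/61, 59/61) → index 10
j=11: u_11=223/240 ∈ [50/61, 59/61) → index 10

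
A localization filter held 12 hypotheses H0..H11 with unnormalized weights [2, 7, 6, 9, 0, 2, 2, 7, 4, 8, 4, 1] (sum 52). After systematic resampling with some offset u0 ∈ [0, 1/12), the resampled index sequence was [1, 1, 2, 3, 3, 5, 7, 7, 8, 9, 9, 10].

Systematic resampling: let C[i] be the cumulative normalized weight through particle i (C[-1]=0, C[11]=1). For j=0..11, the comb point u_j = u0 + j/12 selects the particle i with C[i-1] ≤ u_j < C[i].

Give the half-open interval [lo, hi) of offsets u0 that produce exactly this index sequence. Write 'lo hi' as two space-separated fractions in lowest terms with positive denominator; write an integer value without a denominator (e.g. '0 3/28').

C = [1/26, 9/52, 15/52, 6/13, 6/13, 1/2, 7/13, 35/52, 3/4, 47/52, 51/52, 1]
j=0 picked index 1: u0 ∈ [1/26, 9/52)
j=1 picked index 1: u0 ∈ [-7/156, 7/78)
j=2 picked index 2: u0 ∈ [1/156, 19/156)
j=3 picked index 3: u0 ∈ [1/26, 11/52)
j=4 picked index 3: u0 ∈ [-7/156, 5/39)
j=5 picked index 5: u0 ∈ [7/156, 1/12)
j=6 picked index 7: u0 ∈ [1/26, 9/52)
j=7 picked index 7: u0 ∈ [-7/156, 7/78)
j=8 picked index 8: u0 ∈ [1/156, 1/12)
j=9 picked index 9: u0 ∈ [0, 2/13)
j=10 picked index 9: u0 ∈ [-1/12, 11/156)
j=11 picked index 10: u0 ∈ [-1/78, 5/78)
intersection: [7/156, 5/78)

7/156 5/78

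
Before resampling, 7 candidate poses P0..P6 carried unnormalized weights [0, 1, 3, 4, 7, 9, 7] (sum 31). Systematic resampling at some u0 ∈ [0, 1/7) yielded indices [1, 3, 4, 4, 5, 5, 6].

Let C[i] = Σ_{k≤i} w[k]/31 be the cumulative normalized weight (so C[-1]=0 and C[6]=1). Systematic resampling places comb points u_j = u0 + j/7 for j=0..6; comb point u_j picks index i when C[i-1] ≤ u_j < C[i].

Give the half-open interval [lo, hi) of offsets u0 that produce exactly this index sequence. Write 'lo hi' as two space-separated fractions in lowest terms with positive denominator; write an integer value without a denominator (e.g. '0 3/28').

C = [0, 1/31, 4/31, 8/31, 15/31, 24/31, 1]
j=0 picked index 1: u0 ∈ [0, 1/31)
j=1 picked index 3: u0 ∈ [-3/217, 25/217)
j=2 picked index 4: u0 ∈ [-6/217, 43/217)
j=3 picked index 4: u0 ∈ [-37/217, 12/217)
j=4 picked index 5: u0 ∈ [-19/217, 44/217)
j=5 picked index 5: u0 ∈ [-50/217, 13/217)
j=6 picked index 6: u0 ∈ [-18/217, 1/7)
intersection: [0, 1/31)

0 1/31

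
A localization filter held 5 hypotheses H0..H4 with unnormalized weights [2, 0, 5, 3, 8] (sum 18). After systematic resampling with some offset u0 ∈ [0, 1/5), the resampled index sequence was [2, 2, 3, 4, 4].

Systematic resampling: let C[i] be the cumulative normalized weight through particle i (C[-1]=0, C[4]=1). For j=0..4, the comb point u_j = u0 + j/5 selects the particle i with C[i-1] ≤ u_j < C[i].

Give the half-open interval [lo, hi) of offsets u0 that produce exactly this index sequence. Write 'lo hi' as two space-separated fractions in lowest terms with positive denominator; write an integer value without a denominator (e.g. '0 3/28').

C = [1/9, 1/9, 7/18, 5/9, 1]
j=0 picked index 2: u0 ∈ [1/9, 7/18)
j=1 picked index 2: u0 ∈ [-4/45, 17/90)
j=2 picked index 3: u0 ∈ [-1/90, 7/45)
j=3 picked index 4: u0 ∈ [-2/45, 2/5)
j=4 picked index 4: u0 ∈ [-11/45, 1/5)
intersection: [1/9, 7/45)

1/9 7/45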